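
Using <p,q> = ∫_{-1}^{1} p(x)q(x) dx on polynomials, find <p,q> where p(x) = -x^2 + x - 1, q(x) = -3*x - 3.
<p,q> = 6

Expand the product: p(x)·q(x) = 3*x^3 + 3.
∫_{-1}^{1} of each monomial x^k gives [2/(k+1) if k even, 0 if k odd]. Integrating term-by-term (or equivalently evaluating the antiderivative F(x) = 3*x^4/4 + 3*x at the endpoints):
  F(1) − F(−1) = 15/4 − (-9/4) = 6.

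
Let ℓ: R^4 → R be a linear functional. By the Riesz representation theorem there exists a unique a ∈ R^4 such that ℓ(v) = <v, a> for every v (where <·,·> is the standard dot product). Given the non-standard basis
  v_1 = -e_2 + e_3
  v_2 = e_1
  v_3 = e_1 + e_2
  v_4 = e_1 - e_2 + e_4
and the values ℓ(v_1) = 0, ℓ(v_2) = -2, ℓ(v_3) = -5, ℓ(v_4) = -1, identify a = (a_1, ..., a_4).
a = (-2, -3, -3, -2)

Write a = (a_1, ..., a_4) in the standard basis. For each basis vector v_i, ℓ(v_i) = <v_i, a> is a linear equation in the a_j's. Collect the n equations into a matrix system V a = ℓ, where row i of V is v_i (expressed in the standard basis). Since V is invertible (lower-triangular with 1s on the diagonal, up to permutation), solve by back-substitution:
  V =
[[0, -1, 1, 0],
 [1, 0, 0, 0],
 [1, 1, 0, 0],
 [1, -1, 0, 1]]
  V a = (0, -2, -5, -1)
Solving gives a = (-2, -3, -3, -2).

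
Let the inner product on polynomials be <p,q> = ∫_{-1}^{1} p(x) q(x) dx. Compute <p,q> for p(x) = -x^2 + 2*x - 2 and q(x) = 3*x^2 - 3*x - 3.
<p,q> = 24/5

Expand the product: p(x)·q(x) = -3*x^4 + 9*x^3 - 9*x^2 + 6.
∫_{-1}^{1} of each monomial x^k gives [2/(k+1) if k even, 0 if k odd]. Integrating term-by-term (or equivalently evaluating the antiderivative F(x) = -3*x^5/5 + 9*x^4/4 - 3*x^3 + 6*x at the endpoints):
  F(1) − F(−1) = 93/20 − (-3/20) = 24/5.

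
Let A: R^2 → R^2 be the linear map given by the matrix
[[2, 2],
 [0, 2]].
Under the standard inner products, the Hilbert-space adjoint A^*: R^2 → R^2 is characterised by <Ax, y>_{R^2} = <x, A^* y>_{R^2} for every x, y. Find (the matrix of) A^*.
A^* = A^T =
[[2, 0],
 [2, 2]]

For real matrices with standard dot products, the defining identity <Ax, y> = <x, A^* y> gives (Ax)^T y = x^T (A^*) y, i.e. x^T A^T y = x^T (A^*) y. Since this holds for all x, y, we must have A^* = A^T. Therefore
A^* =
[[2, 0],
 [2, 2]].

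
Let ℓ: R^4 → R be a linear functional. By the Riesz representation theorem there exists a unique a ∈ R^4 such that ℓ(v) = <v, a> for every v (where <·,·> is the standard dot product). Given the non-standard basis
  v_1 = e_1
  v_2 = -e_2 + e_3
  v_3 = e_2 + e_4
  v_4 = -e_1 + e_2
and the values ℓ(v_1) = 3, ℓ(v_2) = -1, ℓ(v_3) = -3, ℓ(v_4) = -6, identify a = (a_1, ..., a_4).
a = (3, -3, -4, 0)

Write a = (a_1, ..., a_4) in the standard basis. For each basis vector v_i, ℓ(v_i) = <v_i, a> is a linear equation in the a_j's. Collect the n equations into a matrix system V a = ℓ, where row i of V is v_i (expressed in the standard basis). Since V is invertible (lower-triangular with 1s on the diagonal, up to permutation), solve by back-substitution:
  V =
[[1, 0, 0, 0],
 [0, -1, 1, 0],
 [0, 1, 0, 1],
 [-1, 1, 0, 0]]
  V a = (3, -1, -3, -6)
Solving gives a = (3, -3, -4, 0).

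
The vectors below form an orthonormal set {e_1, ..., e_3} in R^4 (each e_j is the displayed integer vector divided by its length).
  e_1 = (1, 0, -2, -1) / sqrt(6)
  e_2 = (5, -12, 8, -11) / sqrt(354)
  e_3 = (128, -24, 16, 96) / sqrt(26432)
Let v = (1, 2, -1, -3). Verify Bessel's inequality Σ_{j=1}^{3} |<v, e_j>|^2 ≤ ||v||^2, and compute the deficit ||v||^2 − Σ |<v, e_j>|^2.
Σ |<v, e_j>|^2 = 8; ||v||^2 = 15; deficit = 7

Write each e_j = u_j / sqrt(<u_j, u_j>) where u_j is the displayed integer vector. Then <v, e_j> = <v, u_j> / sqrt(<u_j, u_j>), so |<v, e_j>|^2 = <v, u_j>^2 / <u_j, u_j>.
Coefficients: <v, e_1> = 6/sqrt(6), <v, e_2> = 6/sqrt(354), <v, e_3> = -224/sqrt(26432).
Square and sum: Σ |<v, e_j>|^2 = 8.
Compute ||v||^2 = v·v = 15.
Deficit = 15 − 8 = 7 ≥ 0, confirming Bessel's inequality. (The deficit equals ||v − Σ <v,e_j> e_j||^2, the squared distance from v to span{e_j}.)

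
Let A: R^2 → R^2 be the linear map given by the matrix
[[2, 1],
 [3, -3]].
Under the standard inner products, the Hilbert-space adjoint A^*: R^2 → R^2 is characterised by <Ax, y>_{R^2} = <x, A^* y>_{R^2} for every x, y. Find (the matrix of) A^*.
A^* = A^T =
[[2, 3],
 [1, -3]]

For real matrices with standard dot products, the defining identity <Ax, y> = <x, A^* y> gives (Ax)^T y = x^T (A^*) y, i.e. x^T A^T y = x^T (A^*) y. Since this holds for all x, y, we must have A^* = A^T. Therefore
A^* =
[[2, 3],
 [1, -3]].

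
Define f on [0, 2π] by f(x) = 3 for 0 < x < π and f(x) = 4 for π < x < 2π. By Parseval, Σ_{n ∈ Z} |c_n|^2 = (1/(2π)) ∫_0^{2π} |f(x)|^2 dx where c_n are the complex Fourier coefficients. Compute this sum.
Σ |c_n|^2 = 25/2

Parseval equates the L^2 energy of f (normalised by 1/(2π)) with the ℓ^2 sum of its Fourier coefficients: (1/(2π)) ∫_0^{2π} |f|^2 = Σ |c_n|^2.
Compute the left side: (1/(2π)) [∫_0^π 3^2 dx + ∫_π^{2π} 4^2 dx] = (1/(2π)) · (9π + 16π) = (9 + 16)/2 = 25/2.
So Σ_{n ∈ Z} |c_n|^2 = 25/2.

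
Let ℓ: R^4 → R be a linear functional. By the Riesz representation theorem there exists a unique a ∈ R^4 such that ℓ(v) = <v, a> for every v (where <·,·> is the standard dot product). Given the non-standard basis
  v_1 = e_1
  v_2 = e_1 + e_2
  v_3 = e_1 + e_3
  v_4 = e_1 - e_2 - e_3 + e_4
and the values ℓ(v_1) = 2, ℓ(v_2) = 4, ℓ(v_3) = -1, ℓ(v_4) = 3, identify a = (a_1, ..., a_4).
a = (2, 2, -3, 0)

Write a = (a_1, ..., a_4) in the standard basis. For each basis vector v_i, ℓ(v_i) = <v_i, a> is a linear equation in the a_j's. Collect the n equations into a matrix system V a = ℓ, where row i of V is v_i (expressed in the standard basis). Since V is invertible (lower-triangular with 1s on the diagonal, up to permutation), solve by back-substitution:
  V =
[[1, 0, 0, 0],
 [1, 1, 0, 0],
 [1, 0, 1, 0],
 [1, -1, -1, 1]]
  V a = (2, 4, -1, 3)
Solving gives a = (2, 2, -3, 0).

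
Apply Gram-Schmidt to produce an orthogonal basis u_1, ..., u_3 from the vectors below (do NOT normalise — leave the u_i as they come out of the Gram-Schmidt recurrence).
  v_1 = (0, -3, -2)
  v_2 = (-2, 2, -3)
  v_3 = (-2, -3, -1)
Orthogonal basis:
  u_1 = (0, -3, -2)
  u_2 = (-2, 2, -3)
  u_3 = (-32/17, -128/221, 192/221)

Apply the Gram-Schmidt recurrence
  u_1 = v_1
  u_i = v_i − Σ_{j<i} ((v_i · u_j) / (u_j · u_j)) · u_j.

Step by step this gives:
  u_1 = (0, -3, -2)
  u_2 = (-2, 2, -3)
  u_3 = (-32/17, -128/221, 192/221)

Orthogonality check:
  u_2 · u_1 = 0 (should be 0)
  u_3 · u_1 = 0 (should be 0)
  u_3 · u_2 = 0 (should be 0)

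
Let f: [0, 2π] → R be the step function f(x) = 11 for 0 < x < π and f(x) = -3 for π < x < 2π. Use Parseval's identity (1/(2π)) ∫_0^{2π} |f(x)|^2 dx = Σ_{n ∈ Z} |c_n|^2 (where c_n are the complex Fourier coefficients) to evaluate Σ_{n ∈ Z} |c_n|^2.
Σ |c_n|^2 = 65

Parseval equates the L^2 energy of f (normalised by 1/(2π)) with the ℓ^2 sum of its Fourier coefficients: (1/(2π)) ∫_0^{2π} |f|^2 = Σ |c_n|^2.
Compute the left side: (1/(2π)) [∫_0^π 11^2 dx + ∫_π^{2π} (-3)^2 dx] = (1/(2π)) · (121π + 9π) = (121 + 9)/2 = 65.
So Σ_{n ∈ Z} |c_n|^2 = 65.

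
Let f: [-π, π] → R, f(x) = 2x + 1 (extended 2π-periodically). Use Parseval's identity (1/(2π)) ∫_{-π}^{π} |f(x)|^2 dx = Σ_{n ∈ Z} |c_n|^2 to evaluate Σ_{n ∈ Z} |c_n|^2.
Σ |c_n|^2 = 4π^2/3 + 1

Expand and integrate term by term over [-π, π]:
  ∫ (2x)^2 dx = 4·(2π^3/3); ∫ 2·2·(1)·x dx = 0 (odd integrand); ∫ 1^2 dx = 1·2π.
So (1/(2π)) ∫_{-π}^{π} (2x + 1)^2 dx = 4π^2/3 + 1 = 4π^2/3 + 1.
Parseval ⇒ Σ |c_n|^2 = 4π^2/3 + 1.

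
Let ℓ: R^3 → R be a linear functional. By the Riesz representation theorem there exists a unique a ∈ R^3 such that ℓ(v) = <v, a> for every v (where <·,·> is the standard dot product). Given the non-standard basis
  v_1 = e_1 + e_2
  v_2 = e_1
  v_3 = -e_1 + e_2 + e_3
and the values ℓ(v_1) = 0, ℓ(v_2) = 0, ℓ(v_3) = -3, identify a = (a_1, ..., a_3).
a = (0, 0, -3)

Write a = (a_1, ..., a_3) in the standard basis. For each basis vector v_i, ℓ(v_i) = <v_i, a> is a linear equation in the a_j's. Collect the n equations into a matrix system V a = ℓ, where row i of V is v_i (expressed in the standard basis). Since V is invertible (lower-triangular with 1s on the diagonal, up to permutation), solve by back-substitution:
  V =
[[1, 1, 0],
 [1, 0, 0],
 [-1, 1, 1]]
  V a = (0, 0, -3)
Solving gives a = (0, 0, -3).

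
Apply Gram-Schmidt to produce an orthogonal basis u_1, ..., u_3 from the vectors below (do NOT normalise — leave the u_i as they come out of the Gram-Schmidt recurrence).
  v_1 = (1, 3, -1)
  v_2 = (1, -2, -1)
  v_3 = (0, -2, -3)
Orthogonal basis:
  u_1 = (1, 3, -1)
  u_2 = (15/11, -10/11, -15/11)
  u_3 = (-3/2, 0, -3/2)

Apply the Gram-Schmidt recurrence
  u_1 = v_1
  u_i = v_i − Σ_{j<i} ((v_i · u_j) / (u_j · u_j)) · u_j.

Step by step this gives:
  u_1 = (1, 3, -1)
  u_2 = (15/11, -10/11, -15/11)
  u_3 = (-3/2, 0, -3/2)

Orthogonality check:
  u_2 · u_1 = 0 (should be 0)
  u_3 · u_1 = 0 (should be 0)
  u_3 · u_2 = 0 (should be 0)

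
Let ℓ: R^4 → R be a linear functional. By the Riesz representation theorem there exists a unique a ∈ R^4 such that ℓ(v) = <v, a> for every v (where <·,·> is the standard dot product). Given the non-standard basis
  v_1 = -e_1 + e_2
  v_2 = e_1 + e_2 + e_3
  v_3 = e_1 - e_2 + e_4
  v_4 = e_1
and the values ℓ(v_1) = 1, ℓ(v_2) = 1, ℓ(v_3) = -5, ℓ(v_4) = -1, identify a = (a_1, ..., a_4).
a = (-1, 0, 2, -4)

Write a = (a_1, ..., a_4) in the standard basis. For each basis vector v_i, ℓ(v_i) = <v_i, a> is a linear equation in the a_j's. Collect the n equations into a matrix system V a = ℓ, where row i of V is v_i (expressed in the standard basis). Since V is invertible (lower-triangular with 1s on the diagonal, up to permutation), solve by back-substitution:
  V =
[[-1, 1, 0, 0],
 [1, 1, 1, 0],
 [1, -1, 0, 1],
 [1, 0, 0, 0]]
  V a = (1, 1, -5, -1)
Solving gives a = (-1, 0, 2, -4).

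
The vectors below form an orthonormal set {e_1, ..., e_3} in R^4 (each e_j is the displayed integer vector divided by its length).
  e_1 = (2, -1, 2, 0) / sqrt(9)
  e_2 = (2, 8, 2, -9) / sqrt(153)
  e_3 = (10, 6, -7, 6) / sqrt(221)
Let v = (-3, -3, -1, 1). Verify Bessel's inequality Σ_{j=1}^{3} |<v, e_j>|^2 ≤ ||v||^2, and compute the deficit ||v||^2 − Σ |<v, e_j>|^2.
Σ |<v, e_j>|^2 = 251/13; ||v||^2 = 20; deficit = 9/13

Write each e_j = u_j / sqrt(<u_j, u_j>) where u_j is the displayed integer vector. Then <v, e_j> = <v, u_j> / sqrt(<u_j, u_j>), so |<v, e_j>|^2 = <v, u_j>^2 / <u_j, u_j>.
Coefficients: <v, e_1> = -5/sqrt(9), <v, e_2> = -41/sqrt(153), <v, e_3> = -35/sqrt(221).
Square and sum: Σ |<v, e_j>|^2 = 251/13.
Compute ||v||^2 = v·v = 20.
Deficit = 20 − 251/13 = 9/13 ≥ 0, confirming Bessel's inequality. (The deficit equals ||v − Σ <v,e_j> e_j||^2, the squared distance from v to span{e_j}.)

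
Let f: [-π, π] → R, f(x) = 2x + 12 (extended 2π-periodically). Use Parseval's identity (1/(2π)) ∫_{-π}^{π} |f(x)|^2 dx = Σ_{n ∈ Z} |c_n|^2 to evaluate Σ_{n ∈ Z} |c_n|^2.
Σ |c_n|^2 = 4π^2/3 + 144

Expand and integrate term by term over [-π, π]:
  ∫ (2x)^2 dx = 4·(2π^3/3); ∫ 2·2·(12)·x dx = 0 (odd integrand); ∫ 12^2 dx = 144·2π.
So (1/(2π)) ∫_{-π}^{π} (2x + 12)^2 dx = 4π^2/3 + 144 = 4π^2/3 + 144.
Parseval ⇒ Σ |c_n|^2 = 4π^2/3 + 144.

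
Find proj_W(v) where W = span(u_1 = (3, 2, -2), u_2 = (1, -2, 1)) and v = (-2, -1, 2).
proj_W(v) = (-200/93, -128/93, 130/93)

Set up U = [u_1 | ... | u_2] ∈ R^(3×2). The projector onto W = col(U) is P = U (U^T U)^(-1) U^T.
Compute U^T U =
  [17, -3]
  [-3, 6],
and U^T v = (-12, 2).
Solve U^T U · c = U^T v for the coefficients: c = (-22/31, -2/93). The projection is proj_W(v) = U c.
Check: (v - proj_W(v)) · u_1 = 0  (should be 0).
Check: (v - proj_W(v)) · u_2 = 0  (should be 0).
Result: proj_W(v) = (-200/93, -128/93, 130/93).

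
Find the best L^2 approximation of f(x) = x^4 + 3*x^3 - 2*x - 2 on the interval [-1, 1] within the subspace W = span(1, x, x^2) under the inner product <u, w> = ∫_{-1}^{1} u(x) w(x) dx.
g(x) = 6*x^2/7 - x/5 - 73/35

The best approximation g ∈ W is the orthogonal projection of f onto W. Writing g = a_0 + a_1 x + a_2 x^2, the coefficients solve the normal equations G · a = b where
  G_{ij} = <φ_i, φ_j> and b_i = <f, φ_i>, with φ_0 = 1, φ_1 = x, φ_2 = x^2.
G =
  [2, 0, 2/3]
  [0, 2/3, 0]
  [2/3, 0, 2/5],
b = (-18/5, -2/15, -22/21).
Solving gives a_0 = -73/35, a_1 = -1/5, a_2 = 6/7, so
  g(x) = 6*x^2/7 - x/5 - 73/35.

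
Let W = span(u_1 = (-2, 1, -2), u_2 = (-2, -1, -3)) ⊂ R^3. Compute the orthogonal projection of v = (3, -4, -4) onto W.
proj_W(v) = (4/9, -226/45, -88/45)

Set up U = [u_1 | ... | u_2] ∈ R^(3×2). The projector onto W = col(U) is P = U (U^T U)^(-1) U^T.
Compute U^T U =
  [9, 9]
  [9, 14],
and U^T v = (-2, 10).
Solve U^T U · c = U^T v for the coefficients: c = (-118/45, 12/5). The projection is proj_W(v) = U c.
Check: (v - proj_W(v)) · u_1 = 0  (should be 0).
Check: (v - proj_W(v)) · u_2 = 0  (should be 0).
Result: proj_W(v) = (4/9, -226/45, -88/45).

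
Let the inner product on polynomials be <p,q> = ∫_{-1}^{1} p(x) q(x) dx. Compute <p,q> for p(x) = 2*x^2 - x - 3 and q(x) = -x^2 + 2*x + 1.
<p,q> = -24/5

Expand the product: p(x)·q(x) = -2*x^4 + 5*x^3 + 3*x^2 - 7*x - 3.
∫_{-1}^{1} of each monomial x^k gives [2/(k+1) if k even, 0 if k odd]. Integrating term-by-term (or equivalently evaluating the antiderivative F(x) = -2*x^5/5 + 5*x^4/4 + x^3 - 7*x^2/2 - 3*x at the endpoints):
  F(1) − F(−1) = -93/20 − (3/20) = -24/5.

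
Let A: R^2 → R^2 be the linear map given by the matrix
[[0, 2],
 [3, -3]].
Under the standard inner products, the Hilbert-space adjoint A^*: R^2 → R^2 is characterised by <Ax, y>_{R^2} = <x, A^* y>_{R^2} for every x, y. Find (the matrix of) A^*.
A^* = A^T =
[[0, 3],
 [2, -3]]

For real matrices with standard dot products, the defining identity <Ax, y> = <x, A^* y> gives (Ax)^T y = x^T (A^*) y, i.e. x^T A^T y = x^T (A^*) y. Since this holds for all x, y, we must have A^* = A^T. Therefore
A^* =
[[0, 3],
 [2, -3]].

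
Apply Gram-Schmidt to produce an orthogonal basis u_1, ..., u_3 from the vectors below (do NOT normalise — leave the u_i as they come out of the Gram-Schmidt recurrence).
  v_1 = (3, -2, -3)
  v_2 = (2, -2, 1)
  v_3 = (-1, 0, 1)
Orthogonal basis:
  u_1 = (3, -2, -3)
  u_2 = (23/22, -15/11, 43/22)
  u_3 = (-48/149, -54/149, -12/149)

Apply the Gram-Schmidt recurrence
  u_1 = v_1
  u_i = v_i − Σ_{j<i} ((v_i · u_j) / (u_j · u_j)) · u_j.

Step by step this gives:
  u_1 = (3, -2, -3)
  u_2 = (23/22, -15/11, 43/22)
  u_3 = (-48/149, -54/149, -12/149)

Orthogonality check:
  u_2 · u_1 = 0 (should be 0)
  u_3 · u_1 = 0 (should be 0)
  u_3 · u_2 = 0 (should be 0)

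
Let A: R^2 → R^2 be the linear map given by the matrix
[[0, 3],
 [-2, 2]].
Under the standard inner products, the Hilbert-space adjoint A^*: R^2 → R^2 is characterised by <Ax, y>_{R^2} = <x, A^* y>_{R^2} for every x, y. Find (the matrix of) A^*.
A^* = A^T =
[[0, -2],
 [3, 2]]

For real matrices with standard dot products, the defining identity <Ax, y> = <x, A^* y> gives (Ax)^T y = x^T (A^*) y, i.e. x^T A^T y = x^T (A^*) y. Since this holds for all x, y, we must have A^* = A^T. Therefore
A^* =
[[0, -2],
 [3, 2]].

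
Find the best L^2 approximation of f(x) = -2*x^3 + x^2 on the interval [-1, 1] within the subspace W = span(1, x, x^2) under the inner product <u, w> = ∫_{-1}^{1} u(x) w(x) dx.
g(x) = x^2 - 6*x/5

The best approximation g ∈ W is the orthogonal projection of f onto W. Writing g = a_0 + a_1 x + a_2 x^2, the coefficients solve the normal equations G · a = b where
  G_{ij} = <φ_i, φ_j> and b_i = <f, φ_i>, with φ_0 = 1, φ_1 = x, φ_2 = x^2.
G =
  [2, 0, 2/3]
  [0, 2/3, 0]
  [2/3, 0, 2/5],
b = (2/3, -4/5, 2/5).
Solving gives a_0 = 0, a_1 = -6/5, a_2 = 1, so
  g(x) = x^2 - 6*x/5.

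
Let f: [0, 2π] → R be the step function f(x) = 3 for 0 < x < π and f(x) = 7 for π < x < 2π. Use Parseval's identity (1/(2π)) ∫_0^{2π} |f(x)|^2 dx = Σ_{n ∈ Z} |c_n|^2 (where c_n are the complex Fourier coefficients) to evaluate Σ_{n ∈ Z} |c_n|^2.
Σ |c_n|^2 = 29

Parseval equates the L^2 energy of f (normalised by 1/(2π)) with the ℓ^2 sum of its Fourier coefficients: (1/(2π)) ∫_0^{2π} |f|^2 = Σ |c_n|^2.
Compute the left side: (1/(2π)) [∫_0^π 3^2 dx + ∫_π^{2π} 7^2 dx] = (1/(2π)) · (9π + 49π) = (9 + 49)/2 = 29.
So Σ_{n ∈ Z} |c_n|^2 = 29.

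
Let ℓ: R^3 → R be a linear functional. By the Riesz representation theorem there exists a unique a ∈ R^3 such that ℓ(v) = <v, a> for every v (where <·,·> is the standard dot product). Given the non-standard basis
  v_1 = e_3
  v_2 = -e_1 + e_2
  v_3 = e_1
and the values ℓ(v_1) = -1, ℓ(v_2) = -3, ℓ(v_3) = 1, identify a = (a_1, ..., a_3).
a = (1, -2, -1)

Write a = (a_1, ..., a_3) in the standard basis. For each basis vector v_i, ℓ(v_i) = <v_i, a> is a linear equation in the a_j's. Collect the n equations into a matrix system V a = ℓ, where row i of V is v_i (expressed in the standard basis). Since V is invertible (lower-triangular with 1s on the diagonal, up to permutation), solve by back-substitution:
  V =
[[0, 0, 1],
 [-1, 1, 0],
 [1, 0, 0]]
  V a = (-1, -3, 1)
Solving gives a = (1, -2, -1).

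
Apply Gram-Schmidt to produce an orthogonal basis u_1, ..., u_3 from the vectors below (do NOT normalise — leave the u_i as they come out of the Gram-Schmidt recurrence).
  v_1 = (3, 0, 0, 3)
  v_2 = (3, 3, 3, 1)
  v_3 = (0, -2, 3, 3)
Orthogonal basis:
  u_1 = (3, 0, 0, 3)
  u_2 = (1, 3, 3, -1)
  u_3 = (-3/2, -2, 3, 3/2)

Apply the Gram-Schmidt recurrence
  u_1 = v_1
  u_i = v_i − Σ_{j<i} ((v_i · u_j) / (u_j · u_j)) · u_j.

Step by step this gives:
  u_1 = (3, 0, 0, 3)
  u_2 = (1, 3, 3, -1)
  u_3 = (-3/2, -2, 3, 3/2)

Orthogonality check:
  u_2 · u_1 = 0 (should be 0)
  u_3 · u_1 = 0 (should be 0)
  u_3 · u_2 = 0 (should be 0)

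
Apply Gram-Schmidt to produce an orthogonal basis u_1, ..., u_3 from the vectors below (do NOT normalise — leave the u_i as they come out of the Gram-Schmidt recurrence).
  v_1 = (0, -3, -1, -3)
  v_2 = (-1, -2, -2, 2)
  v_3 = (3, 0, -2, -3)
Orthogonal basis:
  u_1 = (0, -3, -1, -3)
  u_2 = (-1, -32/19, -36/19, 44/19)
  u_3 = (68/27, 25/27, -7/3, -4/27)

Apply the Gram-Schmidt recurrence
  u_1 = v_1
  u_i = v_i − Σ_{j<i} ((v_i · u_j) / (u_j · u_j)) · u_j.

Step by step this gives:
  u_1 = (0, -3, -1, -3)
  u_2 = (-1, -32/19, -36/19, 44/19)
  u_3 = (68/27, 25/27, -7/3, -4/27)

Orthogonality check:
  u_2 · u_1 = 0 (should be 0)
  u_3 · u_1 = 0 (should be 0)
  u_3 · u_2 = 0 (should be 0)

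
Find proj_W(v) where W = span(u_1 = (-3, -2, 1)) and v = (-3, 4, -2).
proj_W(v) = (3/14, 1/7, -1/14)

Set up U = [u_1 | ... | u_1] ∈ R^(3×1). The projector onto W = col(U) is P = U (U^T U)^(-1) U^T.
Compute U^T U =
  [14],
and U^T v = (-1).
Solve U^T U · c = U^T v for the coefficients: c = (-1/14). The projection is proj_W(v) = U c.
Check: (v - proj_W(v)) · u_1 = 0  (should be 0).
Result: proj_W(v) = (3/14, 1/7, -1/14).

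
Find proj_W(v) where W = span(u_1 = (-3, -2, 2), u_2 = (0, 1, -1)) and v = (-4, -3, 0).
proj_W(v) = (-4, -3/2, 3/2)

Set up U = [u_1 | ... | u_2] ∈ R^(3×2). The projector onto W = col(U) is P = U (U^T U)^(-1) U^T.
Compute U^T U =
  [17, -4]
  [-4, 2],
and U^T v = (18, -3).
Solve U^T U · c = U^T v for the coefficients: c = (4/3, 7/6). The projection is proj_W(v) = U c.
Check: (v - proj_W(v)) · u_1 = 0  (should be 0).
Check: (v - proj_W(v)) · u_2 = 0  (should be 0).
Result: proj_W(v) = (-4, -3/2, 3/2).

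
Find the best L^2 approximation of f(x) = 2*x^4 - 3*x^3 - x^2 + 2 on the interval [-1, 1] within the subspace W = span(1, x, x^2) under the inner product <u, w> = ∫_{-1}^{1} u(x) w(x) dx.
g(x) = 5*x^2/7 - 9*x/5 + 64/35

The best approximation g ∈ W is the orthogonal projection of f onto W. Writing g = a_0 + a_1 x + a_2 x^2, the coefficients solve the normal equations G · a = b where
  G_{ij} = <φ_i, φ_j> and b_i = <f, φ_i>, with φ_0 = 1, φ_1 = x, φ_2 = x^2.
G =
  [2, 0, 2/3]
  [0, 2/3, 0]
  [2/3, 0, 2/5],
b = (62/15, -6/5, 158/105).
Solving gives a_0 = 64/35, a_1 = -9/5, a_2 = 5/7, so
  g(x) = 5*x^2/7 - 9*x/5 + 64/35.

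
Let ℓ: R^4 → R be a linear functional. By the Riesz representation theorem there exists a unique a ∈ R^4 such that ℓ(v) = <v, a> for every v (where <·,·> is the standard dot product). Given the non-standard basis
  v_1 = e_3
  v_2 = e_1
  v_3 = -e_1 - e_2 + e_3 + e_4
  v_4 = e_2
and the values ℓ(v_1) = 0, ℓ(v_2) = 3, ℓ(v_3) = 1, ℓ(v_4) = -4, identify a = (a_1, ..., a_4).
a = (3, -4, 0, 0)

Write a = (a_1, ..., a_4) in the standard basis. For each basis vector v_i, ℓ(v_i) = <v_i, a> is a linear equation in the a_j's. Collect the n equations into a matrix system V a = ℓ, where row i of V is v_i (expressed in the standard basis). Since V is invertible (lower-triangular with 1s on the diagonal, up to permutation), solve by back-substitution:
  V =
[[0, 0, 1, 0],
 [1, 0, 0, 0],
 [-1, -1, 1, 1],
 [0, 1, 0, 0]]
  V a = (0, 3, 1, -4)
Solving gives a = (3, -4, 0, 0).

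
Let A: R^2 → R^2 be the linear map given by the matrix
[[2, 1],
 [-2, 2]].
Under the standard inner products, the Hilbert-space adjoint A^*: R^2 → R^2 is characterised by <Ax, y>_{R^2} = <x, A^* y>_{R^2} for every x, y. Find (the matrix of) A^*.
A^* = A^T =
[[2, -2],
 [1, 2]]

For real matrices with standard dot products, the defining identity <Ax, y> = <x, A^* y> gives (Ax)^T y = x^T (A^*) y, i.e. x^T A^T y = x^T (A^*) y. Since this holds for all x, y, we must have A^* = A^T. Therefore
A^* =
[[2, -2],
 [1, 2]].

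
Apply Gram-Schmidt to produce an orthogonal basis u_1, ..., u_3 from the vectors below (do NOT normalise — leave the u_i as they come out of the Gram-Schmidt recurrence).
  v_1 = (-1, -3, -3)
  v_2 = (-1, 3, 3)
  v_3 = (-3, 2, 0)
Orthogonal basis:
  u_1 = (-1, -3, -3)
  u_2 = (-36/19, 6/19, 6/19)
  u_3 = (0, 1, -1)

Apply the Gram-Schmidt recurrence
  u_1 = v_1
  u_i = v_i − Σ_{j<i} ((v_i · u_j) / (u_j · u_j)) · u_j.

Step by step this gives:
  u_1 = (-1, -3, -3)
  u_2 = (-36/19, 6/19, 6/19)
  u_3 = (0, 1, -1)

Orthogonality check:
  u_2 · u_1 = 0 (should be 0)
  u_3 · u_1 = 0 (should be 0)
  u_3 · u_2 = 0 (should be 0)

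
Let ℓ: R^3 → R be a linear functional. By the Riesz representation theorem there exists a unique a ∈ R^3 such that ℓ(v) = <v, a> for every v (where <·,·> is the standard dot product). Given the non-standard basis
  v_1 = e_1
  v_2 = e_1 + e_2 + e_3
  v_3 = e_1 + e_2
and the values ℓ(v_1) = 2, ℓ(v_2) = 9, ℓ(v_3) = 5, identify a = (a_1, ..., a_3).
a = (2, 3, 4)

Write a = (a_1, ..., a_3) in the standard basis. For each basis vector v_i, ℓ(v_i) = <v_i, a> is a linear equation in the a_j's. Collect the n equations into a matrix system V a = ℓ, where row i of V is v_i (expressed in the standard basis). Since V is invertible (lower-triangular with 1s on the diagonal, up to permutation), solve by back-substitution:
  V =
[[1, 0, 0],
 [1, 1, 1],
 [1, 1, 0]]
  V a = (2, 9, 5)
Solving gives a = (2, 3, 4).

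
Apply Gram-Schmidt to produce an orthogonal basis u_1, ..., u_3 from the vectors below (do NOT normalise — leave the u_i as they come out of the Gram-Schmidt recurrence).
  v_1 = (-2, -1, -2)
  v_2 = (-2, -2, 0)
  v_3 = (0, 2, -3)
Orthogonal basis:
  u_1 = (-2, -1, -2)
  u_2 = (-2/3, -4/3, 4/3)
  u_3 = (-2/9, 2/9, 1/9)

Apply the Gram-Schmidt recurrence
  u_1 = v_1
  u_i = v_i − Σ_{j<i} ((v_i · u_j) / (u_j · u_j)) · u_j.

Step by step this gives:
  u_1 = (-2, -1, -2)
  u_2 = (-2/3, -4/3, 4/3)
  u_3 = (-2/9, 2/9, 1/9)

Orthogonality check:
  u_2 · u_1 = 0 (should be 0)
  u_3 · u_1 = 0 (should be 0)
  u_3 · u_2 = 0 (should be 0)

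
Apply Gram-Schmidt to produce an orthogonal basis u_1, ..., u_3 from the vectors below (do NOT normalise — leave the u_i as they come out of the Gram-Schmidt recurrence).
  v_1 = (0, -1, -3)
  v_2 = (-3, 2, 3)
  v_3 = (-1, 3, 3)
Orthogonal basis:
  u_1 = (0, -1, -3)
  u_2 = (-3, 9/10, -3/10)
  u_3 = (5/11, 15/11, -5/11)

Apply the Gram-Schmidt recurrence
  u_1 = v_1
  u_i = v_i − Σ_{j<i} ((v_i · u_j) / (u_j · u_j)) · u_j.

Step by step this gives:
  u_1 = (0, -1, -3)
  u_2 = (-3, 9/10, -3/10)
  u_3 = (5/11, 15/11, -5/11)

Orthogonality check:
  u_2 · u_1 = 0 (should be 0)
  u_3 · u_1 = 0 (should be 0)
  u_3 · u_2 = 0 (should be 0)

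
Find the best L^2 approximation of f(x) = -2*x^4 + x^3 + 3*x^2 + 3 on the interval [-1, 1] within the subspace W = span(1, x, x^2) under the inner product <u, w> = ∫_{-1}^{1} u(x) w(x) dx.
g(x) = 9*x^2/7 + 3*x/5 + 111/35

The best approximation g ∈ W is the orthogonal projection of f onto W. Writing g = a_0 + a_1 x + a_2 x^2, the coefficients solve the normal equations G · a = b where
  G_{ij} = <φ_i, φ_j> and b_i = <f, φ_i>, with φ_0 = 1, φ_1 = x, φ_2 = x^2.
G =
  [2, 0, 2/3]
  [0, 2/3, 0]
  [2/3, 0, 2/5],
b = (36/5, 2/5, 92/35).
Solving gives a_0 = 111/35, a_1 = 3/5, a_2 = 9/7, so
  g(x) = 9*x^2/7 + 3*x/5 + 111/35.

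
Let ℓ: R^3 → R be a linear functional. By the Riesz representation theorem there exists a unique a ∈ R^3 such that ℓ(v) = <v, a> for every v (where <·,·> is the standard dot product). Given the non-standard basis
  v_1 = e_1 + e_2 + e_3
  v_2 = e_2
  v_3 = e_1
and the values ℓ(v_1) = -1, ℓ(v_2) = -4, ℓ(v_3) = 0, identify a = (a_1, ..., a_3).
a = (0, -4, 3)

Write a = (a_1, ..., a_3) in the standard basis. For each basis vector v_i, ℓ(v_i) = <v_i, a> is a linear equation in the a_j's. Collect the n equations into a matrix system V a = ℓ, where row i of V is v_i (expressed in the standard basis). Since V is invertible (lower-triangular with 1s on the diagonal, up to permutation), solve by back-substitution:
  V =
[[1, 1, 1],
 [0, 1, 0],
 [1, 0, 0]]
  V a = (-1, -4, 0)
Solving gives a = (0, -4, 3).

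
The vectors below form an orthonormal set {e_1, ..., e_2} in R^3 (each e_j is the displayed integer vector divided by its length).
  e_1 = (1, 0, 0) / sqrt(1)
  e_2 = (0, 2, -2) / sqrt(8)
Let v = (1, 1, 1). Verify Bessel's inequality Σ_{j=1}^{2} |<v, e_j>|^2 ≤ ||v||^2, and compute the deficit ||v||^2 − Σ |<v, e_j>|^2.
Σ |<v, e_j>|^2 = 1; ||v||^2 = 3; deficit = 2

Write each e_j = u_j / sqrt(<u_j, u_j>) where u_j is the displayed integer vector. Then <v, e_j> = <v, u_j> / sqrt(<u_j, u_j>), so |<v, e_j>|^2 = <v, u_j>^2 / <u_j, u_j>.
Coefficients: <v, e_1> = 1/sqrt(1), <v, e_2> = 0/sqrt(8).
Square and sum: Σ |<v, e_j>|^2 = 1.
Compute ||v||^2 = v·v = 3.
Deficit = 3 − 1 = 2 ≥ 0, confirming Bessel's inequality. (The deficit equals ||v − Σ <v,e_j> e_j||^2, the squared distance from v to span{e_j}.)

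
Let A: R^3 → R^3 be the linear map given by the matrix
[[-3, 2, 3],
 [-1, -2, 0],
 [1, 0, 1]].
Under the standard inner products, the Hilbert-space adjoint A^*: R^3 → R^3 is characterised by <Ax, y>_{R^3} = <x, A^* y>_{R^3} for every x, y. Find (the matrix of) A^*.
A^* = A^T =
[[-3, -1, 1],
 [2, -2, 0],
 [3, 0, 1]]

For real matrices with standard dot products, the defining identity <Ax, y> = <x, A^* y> gives (Ax)^T y = x^T (A^*) y, i.e. x^T A^T y = x^T (A^*) y. Since this holds for all x, y, we must have A^* = A^T. Therefore
A^* =
[[-3, -1, 1],
 [2, -2, 0],
 [3, 0, 1]].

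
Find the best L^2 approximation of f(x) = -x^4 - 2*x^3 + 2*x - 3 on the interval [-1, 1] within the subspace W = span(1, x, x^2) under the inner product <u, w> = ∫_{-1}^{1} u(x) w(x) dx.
g(x) = -6*x^2/7 + 4*x/5 - 102/35

The best approximation g ∈ W is the orthogonal projection of f onto W. Writing g = a_0 + a_1 x + a_2 x^2, the coefficients solve the normal equations G · a = b where
  G_{ij} = <φ_i, φ_j> and b_i = <f, φ_i>, with φ_0 = 1, φ_1 = x, φ_2 = x^2.
G =
  [2, 0, 2/3]
  [0, 2/3, 0]
  [2/3, 0, 2/5],
b = (-32/5, 8/15, -16/7).
Solving gives a_0 = -102/35, a_1 = 4/5, a_2 = -6/7, so
  g(x) = -6*x^2/7 + 4*x/5 - 102/35.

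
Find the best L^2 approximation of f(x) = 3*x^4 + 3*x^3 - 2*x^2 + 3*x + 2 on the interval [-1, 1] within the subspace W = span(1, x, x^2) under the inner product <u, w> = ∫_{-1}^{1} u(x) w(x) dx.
g(x) = 4*x^2/7 + 24*x/5 + 61/35

The best approximation g ∈ W is the orthogonal projection of f onto W. Writing g = a_0 + a_1 x + a_2 x^2, the coefficients solve the normal equations G · a = b where
  G_{ij} = <φ_i, φ_j> and b_i = <f, φ_i>, with φ_0 = 1, φ_1 = x, φ_2 = x^2.
G =
  [2, 0, 2/3]
  [0, 2/3, 0]
  [2/3, 0, 2/5],
b = (58/15, 16/5, 146/105).
Solving gives a_0 = 61/35, a_1 = 24/5, a_2 = 4/7, so
  g(x) = 4*x^2/7 + 24*x/5 + 61/35.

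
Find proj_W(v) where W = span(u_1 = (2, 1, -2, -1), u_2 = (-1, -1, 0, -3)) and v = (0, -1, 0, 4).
proj_W(v) = (0, 1/2, 1, 7/2)

Set up U = [u_1 | ... | u_2] ∈ R^(4×2). The projector onto W = col(U) is P = U (U^T U)^(-1) U^T.
Compute U^T U =
  [10, 0]
  [0, 11],
and U^T v = (-5, -11).
Solve U^T U · c = U^T v for the coefficients: c = (-1/2, -1). The projection is proj_W(v) = U c.
Check: (v - proj_W(v)) · u_1 = 0  (should be 0).
Check: (v - proj_W(v)) · u_2 = 0  (should be 0).
Result: proj_W(v) = (0, 1/2, 1, 7/2).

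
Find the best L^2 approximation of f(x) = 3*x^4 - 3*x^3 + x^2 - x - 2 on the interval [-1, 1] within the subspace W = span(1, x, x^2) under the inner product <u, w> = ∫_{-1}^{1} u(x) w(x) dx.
g(x) = 25*x^2/7 - 14*x/5 - 79/35

The best approximation g ∈ W is the orthogonal projection of f onto W. Writing g = a_0 + a_1 x + a_2 x^2, the coefficients solve the normal equations G · a = b where
  G_{ij} = <φ_i, φ_j> and b_i = <f, φ_i>, with φ_0 = 1, φ_1 = x, φ_2 = x^2.
G =
  [2, 0, 2/3]
  [0, 2/3, 0]
  [2/3, 0, 2/5],
b = (-32/15, -28/15, -8/105).
Solving gives a_0 = -79/35, a_1 = -14/5, a_2 = 25/7, so
  g(x) = 25*x^2/7 - 14*x/5 - 79/35.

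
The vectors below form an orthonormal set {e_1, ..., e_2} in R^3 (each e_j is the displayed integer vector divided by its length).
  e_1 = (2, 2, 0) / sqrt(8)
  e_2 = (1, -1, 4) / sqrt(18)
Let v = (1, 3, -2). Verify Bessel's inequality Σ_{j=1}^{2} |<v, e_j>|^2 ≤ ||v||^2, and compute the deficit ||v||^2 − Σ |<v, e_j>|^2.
Σ |<v, e_j>|^2 = 122/9; ||v||^2 = 14; deficit = 4/9

Write each e_j = u_j / sqrt(<u_j, u_j>) where u_j is the displayed integer vector. Then <v, e_j> = <v, u_j> / sqrt(<u_j, u_j>), so |<v, e_j>|^2 = <v, u_j>^2 / <u_j, u_j>.
Coefficients: <v, e_1> = 8/sqrt(8), <v, e_2> = -10/sqrt(18).
Square and sum: Σ |<v, e_j>|^2 = 122/9.
Compute ||v||^2 = v·v = 14.
Deficit = 14 − 122/9 = 4/9 ≥ 0, confirming Bessel's inequality. (The deficit equals ||v − Σ <v,e_j> e_j||^2, the squared distance from v to span{e_j}.)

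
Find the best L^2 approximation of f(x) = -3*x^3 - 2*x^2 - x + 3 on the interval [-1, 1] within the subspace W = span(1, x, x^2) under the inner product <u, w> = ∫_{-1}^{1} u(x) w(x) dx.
g(x) = -2*x^2 - 14*x/5 + 3

The best approximation g ∈ W is the orthogonal projection of f onto W. Writing g = a_0 + a_1 x + a_2 x^2, the coefficients solve the normal equations G · a = b where
  G_{ij} = <φ_i, φ_j> and b_i = <f, φ_i>, with φ_0 = 1, φ_1 = x, φ_2 = x^2.
G =
  [2, 0, 2/3]
  [0, 2/3, 0]
  [2/3, 0, 2/5],
b = (14/3, -28/15, 6/5).
Solving gives a_0 = 3, a_1 = -14/5, a_2 = -2, so
  g(x) = -2*x^2 - 14*x/5 + 3.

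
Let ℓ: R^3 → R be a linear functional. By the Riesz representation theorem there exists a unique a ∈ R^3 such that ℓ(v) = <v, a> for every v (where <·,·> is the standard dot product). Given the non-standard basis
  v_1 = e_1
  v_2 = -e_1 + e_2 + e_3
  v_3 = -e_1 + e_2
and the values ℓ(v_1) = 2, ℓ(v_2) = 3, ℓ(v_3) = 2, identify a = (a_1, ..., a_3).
a = (2, 4, 1)

Write a = (a_1, ..., a_3) in the standard basis. For each basis vector v_i, ℓ(v_i) = <v_i, a> is a linear equation in the a_j's. Collect the n equations into a matrix system V a = ℓ, where row i of V is v_i (expressed in the standard basis). Since V is invertible (lower-triangular with 1s on the diagonal, up to permutation), solve by back-substitution:
  V =
[[1, 0, 0],
 [-1, 1, 1],
 [-1, 1, 0]]
  V a = (2, 3, 2)
Solving gives a = (2, 4, 1).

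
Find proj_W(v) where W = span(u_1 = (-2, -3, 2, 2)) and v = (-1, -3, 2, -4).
proj_W(v) = (-2/3, -1, 2/3, 2/3)

Set up U = [u_1 | ... | u_1] ∈ R^(4×1). The projector onto W = col(U) is P = U (U^T U)^(-1) U^T.
Compute U^T U =
  [21],
and U^T v = (7).
Solve U^T U · c = U^T v for the coefficients: c = (1/3). The projection is proj_W(v) = U c.
Check: (v - proj_W(v)) · u_1 = 0  (should be 0).
Result: proj_W(v) = (-2/3, -1, 2/3, 2/3).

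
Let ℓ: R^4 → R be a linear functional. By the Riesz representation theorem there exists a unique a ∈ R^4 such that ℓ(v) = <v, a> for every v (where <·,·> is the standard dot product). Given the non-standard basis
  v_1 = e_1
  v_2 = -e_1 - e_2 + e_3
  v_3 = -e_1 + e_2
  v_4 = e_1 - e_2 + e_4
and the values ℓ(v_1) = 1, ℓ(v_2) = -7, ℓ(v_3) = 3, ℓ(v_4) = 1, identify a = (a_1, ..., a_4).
a = (1, 4, -2, 4)

Write a = (a_1, ..., a_4) in the standard basis. For each basis vector v_i, ℓ(v_i) = <v_i, a> is a linear equation in the a_j's. Collect the n equations into a matrix system V a = ℓ, where row i of V is v_i (expressed in the standard basis). Since V is invertible (lower-triangular with 1s on the diagonal, up to permutation), solve by back-substitution:
  V =
[[1, 0, 0, 0],
 [-1, -1, 1, 0],
 [-1, 1, 0, 0],
 [1, -1, 0, 1]]
  V a = (1, -7, 3, 1)
Solving gives a = (1, 4, -2, 4).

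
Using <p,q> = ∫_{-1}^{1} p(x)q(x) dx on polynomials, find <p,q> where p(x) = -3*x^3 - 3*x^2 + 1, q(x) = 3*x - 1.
<p,q> = -18/5

Expand the product: p(x)·q(x) = -9*x^4 - 6*x^3 + 3*x^2 + 3*x - 1.
∫_{-1}^{1} of each monomial x^k gives [2/(k+1) if k even, 0 if k odd]. Integrating term-by-term (or equivalently evaluating the antiderivative F(x) = -9*x^5/5 - 3*x^4/2 + x^3 + 3*x^2/2 - x at the endpoints):
  F(1) − F(−1) = -9/5 − (9/5) = -18/5.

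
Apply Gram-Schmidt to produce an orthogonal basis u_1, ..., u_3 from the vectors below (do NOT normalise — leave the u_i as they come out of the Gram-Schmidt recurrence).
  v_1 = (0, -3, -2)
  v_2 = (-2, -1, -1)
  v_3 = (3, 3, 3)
Orthogonal basis:
  u_1 = (0, -3, -2)
  u_2 = (-2, 2/13, -3/13)
  u_3 = (-3/53, -12/53, 18/53)

Apply the Gram-Schmidt recurrence
  u_1 = v_1
  u_i = v_i − Σ_{j<i} ((v_i · u_j) / (u_j · u_j)) · u_j.

Step by step this gives:
  u_1 = (0, -3, -2)
  u_2 = (-2, 2/13, -3/13)
  u_3 = (-3/53, -12/53, 18/53)

Orthogonality check:
  u_2 · u_1 = 0 (should be 0)
  u_3 · u_1 = 0 (should be 0)
  u_3 · u_2 = 0 (should be 0)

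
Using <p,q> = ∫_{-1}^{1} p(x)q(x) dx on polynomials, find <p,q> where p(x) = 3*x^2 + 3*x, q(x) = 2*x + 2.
<p,q> = 8

Expand the product: p(x)·q(x) = 6*x^3 + 12*x^2 + 6*x.
∫_{-1}^{1} of each monomial x^k gives [2/(k+1) if k even, 0 if k odd]. Integrating term-by-term (or equivalently evaluating the antiderivative F(x) = 3*x^4/2 + 4*x^3 + 3*x^2 at the endpoints):
  F(1) − F(−1) = 17/2 − (1/2) = 8.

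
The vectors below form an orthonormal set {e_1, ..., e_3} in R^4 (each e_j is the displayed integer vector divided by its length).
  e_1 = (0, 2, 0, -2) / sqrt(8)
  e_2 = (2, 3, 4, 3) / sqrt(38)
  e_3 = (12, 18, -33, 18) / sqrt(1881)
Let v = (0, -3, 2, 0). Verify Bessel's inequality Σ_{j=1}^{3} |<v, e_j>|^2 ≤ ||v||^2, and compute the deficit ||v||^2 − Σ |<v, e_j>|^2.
Σ |<v, e_j>|^2 = 134/11; ||v||^2 = 13; deficit = 9/11

Write each e_j = u_j / sqrt(<u_j, u_j>) where u_j is the displayed integer vector. Then <v, e_j> = <v, u_j> / sqrt(<u_j, u_j>), so |<v, e_j>|^2 = <v, u_j>^2 / <u_j, u_j>.
Coefficients: <v, e_1> = -6/sqrt(8), <v, e_2> = -1/sqrt(38), <v, e_3> = -120/sqrt(1881).
Square and sum: Σ |<v, e_j>|^2 = 134/11.
Compute ||v||^2 = v·v = 13.
Deficit = 13 − 134/11 = 9/11 ≥ 0, confirming Bessel's inequality. (The deficit equals ||v − Σ <v,e_j> e_j||^2, the squared distance from v to span{e_j}.)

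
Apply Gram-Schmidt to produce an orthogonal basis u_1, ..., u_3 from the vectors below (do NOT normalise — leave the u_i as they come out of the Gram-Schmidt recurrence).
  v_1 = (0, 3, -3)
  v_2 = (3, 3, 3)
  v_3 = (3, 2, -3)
Orthogonal basis:
  u_1 = (0, 3, -3)
  u_2 = (3, 3, 3)
  u_3 = (7/3, -7/6, -7/6)

Apply the Gram-Schmidt recurrence
  u_1 = v_1
  u_i = v_i − Σ_{j<i} ((v_i · u_j) / (u_j · u_j)) · u_j.

Step by step this gives:
  u_1 = (0, 3, -3)
  u_2 = (3, 3, 3)
  u_3 = (7/3, -7/6, -7/6)

Orthogonality check:
  u_2 · u_1 = 0 (should be 0)
  u_3 · u_1 = 0 (should be 0)
  u_3 · u_2 = 0 (should be 0)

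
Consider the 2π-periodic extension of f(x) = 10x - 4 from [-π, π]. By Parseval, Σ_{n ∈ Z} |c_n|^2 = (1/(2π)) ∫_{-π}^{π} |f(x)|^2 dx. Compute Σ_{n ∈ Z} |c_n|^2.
Σ |c_n|^2 = 100π^2/3 + 16

Expand and integrate term by term over [-π, π]:
  ∫ (10x)^2 dx = 100·(2π^3/3); ∫ 2·10·(-4)·x dx = 0 (odd integrand); ∫ (-4)^2 dx = 16·2π.
So (1/(2π)) ∫_{-π}^{π} (10x - 4)^2 dx = 100π^2/3 + 16 = 100π^2/3 + 16.
Parseval ⇒ Σ |c_n|^2 = 100π^2/3 + 16.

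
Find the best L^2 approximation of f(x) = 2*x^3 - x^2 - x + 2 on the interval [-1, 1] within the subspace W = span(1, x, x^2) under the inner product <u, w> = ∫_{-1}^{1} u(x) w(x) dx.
g(x) = -x^2 + x/5 + 2

The best approximation g ∈ W is the orthogonal projection of f onto W. Writing g = a_0 + a_1 x + a_2 x^2, the coefficients solve the normal equations G · a = b where
  G_{ij} = <φ_i, φ_j> and b_i = <f, φ_i>, with φ_0 = 1, φ_1 = x, φ_2 = x^2.
G =
  [2, 0, 2/3]
  [0, 2/3, 0]
  [2/3, 0, 2/5],
b = (10/3, 2/15, 14/15).
Solving gives a_0 = 2, a_1 = 1/5, a_2 = -1, so
  g(x) = -x^2 + x/5 + 2.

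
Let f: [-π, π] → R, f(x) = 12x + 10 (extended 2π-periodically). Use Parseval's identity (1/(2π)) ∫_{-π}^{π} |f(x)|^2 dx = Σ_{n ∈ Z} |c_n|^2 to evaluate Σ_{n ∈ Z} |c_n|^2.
Σ |c_n|^2 = 48π^2 + 100

Expand and integrate term by term over [-π, π]:
  ∫ (12x)^2 dx = 144·(2π^3/3); ∫ 2·12·(10)·x dx = 0 (odd integrand); ∫ 10^2 dx = 100·2π.
So (1/(2π)) ∫_{-π}^{π} (12x + 10)^2 dx = 144π^2/3 + 100 = 48π^2 + 100.
Parseval ⇒ Σ |c_n|^2 = 48π^2 + 100.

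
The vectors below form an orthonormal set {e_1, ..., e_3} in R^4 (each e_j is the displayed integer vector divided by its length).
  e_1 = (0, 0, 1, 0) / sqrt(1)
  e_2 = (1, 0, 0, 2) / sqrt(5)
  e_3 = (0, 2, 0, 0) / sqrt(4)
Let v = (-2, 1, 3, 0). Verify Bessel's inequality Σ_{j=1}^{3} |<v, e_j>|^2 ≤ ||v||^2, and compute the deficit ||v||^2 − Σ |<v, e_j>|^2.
Σ |<v, e_j>|^2 = 54/5; ||v||^2 = 14; deficit = 16/5

Write each e_j = u_j / sqrt(<u_j, u_j>) where u_j is the displayed integer vector. Then <v, e_j> = <v, u_j> / sqrt(<u_j, u_j>), so |<v, e_j>|^2 = <v, u_j>^2 / <u_j, u_j>.
Coefficients: <v, e_1> = 3/sqrt(1), <v, e_2> = -2/sqrt(5), <v, e_3> = 2/sqrt(4).
Square and sum: Σ |<v, e_j>|^2 = 54/5.
Compute ||v||^2 = v·v = 14.
Deficit = 14 − 54/5 = 16/5 ≥ 0, confirming Bessel's inequality. (The deficit equals ||v − Σ <v,e_j> e_j||^2, the squared distance from v to span{e_j}.)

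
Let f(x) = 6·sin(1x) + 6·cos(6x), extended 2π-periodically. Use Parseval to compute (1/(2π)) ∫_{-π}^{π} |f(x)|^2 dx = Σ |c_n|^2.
Σ |c_n|^2 = 36

Expand |f|^2 and use orthogonality of {sin(nx), cos(mx)} on [-π, π]:
  ∫_{-π}^{π} sin(nx)^2 dx = π, ∫ cos(mx)^2 dx = π, and cross terms integrate to 0.
So ∫_{-π}^{π} f(x)^2 dx = 6^2 · π + 6^2 · π = (36 + 36)π.
Divide by 2π: (36 + 36)/2 = 36.
By Parseval, this equals Σ |c_n|^2.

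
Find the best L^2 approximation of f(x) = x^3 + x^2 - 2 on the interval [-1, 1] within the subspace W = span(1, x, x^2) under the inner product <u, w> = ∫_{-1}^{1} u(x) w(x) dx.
g(x) = x^2 + 3*x/5 - 2

The best approximation g ∈ W is the orthogonal projection of f onto W. Writing g = a_0 + a_1 x + a_2 x^2, the coefficients solve the normal equations G · a = b where
  G_{ij} = <φ_i, φ_j> and b_i = <f, φ_i>, with φ_0 = 1, φ_1 = x, φ_2 = x^2.
G =
  [2, 0, 2/3]
  [0, 2/3, 0]
  [2/3, 0, 2/5],
b = (-10/3, 2/5, -14/15).
Solving gives a_0 = -2, a_1 = 3/5, a_2 = 1, so
  g(x) = x^2 + 3*x/5 - 2.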